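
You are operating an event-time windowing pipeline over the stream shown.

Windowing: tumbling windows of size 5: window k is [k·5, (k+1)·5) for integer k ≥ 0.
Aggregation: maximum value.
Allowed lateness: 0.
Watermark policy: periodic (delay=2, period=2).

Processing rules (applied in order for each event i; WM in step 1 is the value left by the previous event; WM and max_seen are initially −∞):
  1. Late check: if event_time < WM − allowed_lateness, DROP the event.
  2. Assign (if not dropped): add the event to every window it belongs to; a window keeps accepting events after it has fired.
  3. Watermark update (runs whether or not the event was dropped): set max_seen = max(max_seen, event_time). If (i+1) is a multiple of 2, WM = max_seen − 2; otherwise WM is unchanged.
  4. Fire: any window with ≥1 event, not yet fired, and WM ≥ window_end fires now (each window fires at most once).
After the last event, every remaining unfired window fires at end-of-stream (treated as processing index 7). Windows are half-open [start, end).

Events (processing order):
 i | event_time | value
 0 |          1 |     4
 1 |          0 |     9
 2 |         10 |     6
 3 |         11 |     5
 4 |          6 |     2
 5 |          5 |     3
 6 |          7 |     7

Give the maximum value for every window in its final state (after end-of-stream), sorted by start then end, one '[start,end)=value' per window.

i=0 t=1 v=4: → [0,5); WM=−∞
i=1 t=0 v=9: → [0,5); WM=-1
i=2 t=10 v=6: → [10,15); WM=-1
i=3 t=11 v=5: → [10,15); WM=9; [0,5) fires=9
i=4 t=6 v=2: DROP (t<9-0); WM=9
i=5 t=5 v=3: DROP (t<9-0); WM=9
i=6 t=7 v=7: DROP (t<9-0); WM=9

[0,5)=9 [10,15)=6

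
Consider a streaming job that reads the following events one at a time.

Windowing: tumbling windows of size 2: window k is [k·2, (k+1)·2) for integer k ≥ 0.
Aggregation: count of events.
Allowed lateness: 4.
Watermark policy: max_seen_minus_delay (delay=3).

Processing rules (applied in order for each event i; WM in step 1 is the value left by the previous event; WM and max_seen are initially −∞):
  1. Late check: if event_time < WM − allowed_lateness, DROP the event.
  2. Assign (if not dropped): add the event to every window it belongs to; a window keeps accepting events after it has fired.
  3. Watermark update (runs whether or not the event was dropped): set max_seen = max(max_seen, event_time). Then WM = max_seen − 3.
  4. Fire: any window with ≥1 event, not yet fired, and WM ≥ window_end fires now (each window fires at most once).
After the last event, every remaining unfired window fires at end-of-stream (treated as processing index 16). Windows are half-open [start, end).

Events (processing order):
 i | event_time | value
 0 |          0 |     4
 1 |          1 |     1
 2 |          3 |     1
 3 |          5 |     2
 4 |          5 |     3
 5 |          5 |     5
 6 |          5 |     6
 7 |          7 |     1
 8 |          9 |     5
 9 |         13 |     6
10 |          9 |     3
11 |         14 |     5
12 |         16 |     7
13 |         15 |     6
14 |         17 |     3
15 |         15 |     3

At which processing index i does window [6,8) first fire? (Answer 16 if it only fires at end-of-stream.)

i=0 t=0 v=4: → [0,2); WM=-3
i=1 t=1 v=1: → [0,2); WM=-2
i=2 t=3 v=1: → [2,4); WM=0
i=3 t=5 v=2: → [4,6); WM=2; [0,2) fires=2
i=4 t=5 v=3: → [4,6); WM=2
i=5 t=5 v=5: → [4,6); WM=2
i=6 t=5 v=6: → [4,6); WM=2
i=7 t=7 v=1: → [6,8); WM=4; [2,4) fires=1
i=8 t=9 v=5: → [8,10); WM=6; [4,6) fires=4
i=9 t=13 v=6: → [12,14); WM=10; [6,8) fires=1 [8,10) fires=1
i=10 t=9 v=3: → [8,10); WM=10
i=11 t=14 v=5: → [14,16); WM=11
i=12 t=16 v=7: → [16,18); WM=13
i=13 t=15 v=6: → [14,16); WM=13
i=14 t=17 v=3: → [16,18); WM=14; [12,14) fires=1
i=15 t=15 v=3: → [14,16); WM=14

9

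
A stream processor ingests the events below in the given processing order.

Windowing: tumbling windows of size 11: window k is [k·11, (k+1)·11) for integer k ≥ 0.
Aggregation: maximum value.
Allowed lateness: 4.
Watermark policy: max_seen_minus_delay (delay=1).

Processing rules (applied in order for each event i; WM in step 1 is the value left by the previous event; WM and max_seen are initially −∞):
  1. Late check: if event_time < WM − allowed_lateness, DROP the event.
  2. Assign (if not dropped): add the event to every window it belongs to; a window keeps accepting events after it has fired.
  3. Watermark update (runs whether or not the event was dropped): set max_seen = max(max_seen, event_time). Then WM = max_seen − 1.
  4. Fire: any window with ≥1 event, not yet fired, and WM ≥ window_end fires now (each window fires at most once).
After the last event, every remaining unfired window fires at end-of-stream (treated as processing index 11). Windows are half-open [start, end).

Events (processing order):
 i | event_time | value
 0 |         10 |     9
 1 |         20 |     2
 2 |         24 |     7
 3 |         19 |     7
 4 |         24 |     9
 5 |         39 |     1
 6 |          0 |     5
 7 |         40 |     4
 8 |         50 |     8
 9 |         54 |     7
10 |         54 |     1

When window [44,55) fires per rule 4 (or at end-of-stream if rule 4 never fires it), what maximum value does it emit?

8

i=0 t=10 v=9: → [0,11); WM=9
i=1 t=20 v=2: → [11,22); WM=19; [0,11) fires=9
i=2 t=24 v=7: → [22,33); WM=23; [11,22) fires=2
i=3 t=19 v=7: → [11,22); WM=23
i=4 t=24 v=9: → [22,33); WM=23
i=5 t=39 v=1: → [33,44); WM=38; [22,33) fires=9
i=6 t=0 v=5: DROP (t<38-4); WM=38
i=7 t=40 v=4: → [33,44); WM=39
i=8 t=50 v=8: → [44,55); WM=49; [33,44) fires=4
i=9 t=54 v=7: → [44,55); WM=53
i=10 t=54 v=1: → [44,55); WM=53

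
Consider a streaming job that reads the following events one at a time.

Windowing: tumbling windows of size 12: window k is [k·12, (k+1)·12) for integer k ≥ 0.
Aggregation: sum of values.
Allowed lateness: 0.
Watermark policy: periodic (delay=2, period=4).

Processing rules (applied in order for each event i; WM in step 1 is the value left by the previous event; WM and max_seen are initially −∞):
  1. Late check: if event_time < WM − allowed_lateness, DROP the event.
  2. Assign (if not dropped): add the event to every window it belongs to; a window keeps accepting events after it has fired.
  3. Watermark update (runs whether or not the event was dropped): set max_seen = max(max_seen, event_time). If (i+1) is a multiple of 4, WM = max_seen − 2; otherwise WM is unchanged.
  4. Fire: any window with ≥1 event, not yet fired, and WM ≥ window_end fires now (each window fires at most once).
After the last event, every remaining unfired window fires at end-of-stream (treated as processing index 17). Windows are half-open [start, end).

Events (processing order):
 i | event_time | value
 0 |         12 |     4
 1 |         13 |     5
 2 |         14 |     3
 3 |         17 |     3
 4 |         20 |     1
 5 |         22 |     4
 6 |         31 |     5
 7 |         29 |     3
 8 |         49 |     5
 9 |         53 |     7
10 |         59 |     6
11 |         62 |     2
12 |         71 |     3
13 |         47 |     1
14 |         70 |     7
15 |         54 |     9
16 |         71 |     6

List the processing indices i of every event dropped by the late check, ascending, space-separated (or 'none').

13 15

i=0 t=12 v=4: → [12,24); WM=−∞
i=1 t=13 v=5: → [12,24); WM=−∞
i=2 t=14 v=3: → [12,24); WM=−∞
i=3 t=17 v=3: → [12,24); WM=15
i=4 t=20 v=1: → [12,24); WM=15
i=5 t=22 v=4: → [12,24); WM=15
i=6 t=31 v=5: → [24,36); WM=15
i=7 t=29 v=3: → [24,36); WM=29; [12,24) fires=20
i=8 t=49 v=5: → [48,60); WM=29
i=9 t=53 v=7: → [48,60); WM=29
i=10 t=59 v=6: → [48,60); WM=29
i=11 t=62 v=2: → [60,72); WM=60; [24,36) fires=8 [48,60) fires=18
i=12 t=71 v=3: → [60,72); WM=60
i=13 t=47 v=1: DROP (t<60-0); WM=60
i=14 t=70 v=7: → [60,72); WM=60
i=15 t=54 v=9: DROP (t<60-0); WM=69
i=16 t=71 v=6: → [60,72); WM=69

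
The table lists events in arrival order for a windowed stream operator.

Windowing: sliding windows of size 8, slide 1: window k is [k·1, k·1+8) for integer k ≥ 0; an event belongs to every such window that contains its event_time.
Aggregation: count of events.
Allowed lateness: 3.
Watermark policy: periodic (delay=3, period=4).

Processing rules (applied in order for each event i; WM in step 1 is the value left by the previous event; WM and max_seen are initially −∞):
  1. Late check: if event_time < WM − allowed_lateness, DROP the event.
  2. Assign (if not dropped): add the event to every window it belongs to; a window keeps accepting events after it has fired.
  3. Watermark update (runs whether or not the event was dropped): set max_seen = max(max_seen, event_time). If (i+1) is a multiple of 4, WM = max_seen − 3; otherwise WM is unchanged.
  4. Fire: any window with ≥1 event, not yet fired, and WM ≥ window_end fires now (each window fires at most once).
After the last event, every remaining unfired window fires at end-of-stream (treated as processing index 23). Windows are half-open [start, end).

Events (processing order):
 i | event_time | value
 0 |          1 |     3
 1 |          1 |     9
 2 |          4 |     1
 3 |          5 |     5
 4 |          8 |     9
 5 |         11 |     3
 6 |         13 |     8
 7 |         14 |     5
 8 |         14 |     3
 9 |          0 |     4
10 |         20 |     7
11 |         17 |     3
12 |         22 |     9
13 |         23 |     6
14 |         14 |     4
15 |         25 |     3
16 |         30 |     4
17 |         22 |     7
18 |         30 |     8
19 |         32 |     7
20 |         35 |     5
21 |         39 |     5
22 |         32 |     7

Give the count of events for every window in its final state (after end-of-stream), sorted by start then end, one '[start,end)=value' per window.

[0,8)=4 [1,9)=5 [2,10)=3 [3,11)=3 [4,12)=4 [5,13)=3 [6,14)=3 [7,15)=6 [8,16)=6 [9,17)=5 [10,18)=6 [11,19)=6 [12,20)=5 [13,21)=6 [14,22)=5 [15,23)=4 [16,24)=5 [17,25)=5 [18,26)=5 [19,27)=5 [20,28)=5 [21,29)=4 [22,30)=4 [23,31)=4 [24,32)=3 [25,33)=5 [26,34)=4 [27,35)=4 [28,36)=5 [29,37)=5 [30,38)=5 [31,39)=3 [32,40)=4 [33,41)=2 [34,42)=2 [35,43)=2 [36,44)=1 [37,45)=1 [38,46)=1 [39,47)=1

i=0 t=1 v=3: → [1,9),[0,8); WM=−∞
i=1 t=1 v=9: → [1,9),[0,8); WM=−∞
i=2 t=4 v=1: → [4,12),[3,11),[2,10),[1,9),[0,8); WM=−∞
i=3 t=5 v=5: → [5,13),[4,12),[3,11),[2,10),[1,9),[0,8); WM=2
i=4 t=8 v=9: → [8,16),[7,15),[6,14),[5,13),[4,12),[3,11),[2,10),[1,9); WM=2
i=5 t=11 v=3: → [11,19),[10,18),[9,17),[8,16),[7,15),[6,14),[5,13),[4,12); WM=2
i=6 t=13 v=8: → [13,21),[12,20),[11,19),[10,18),[9,17),[8,16),[7,15),[6,14); WM=2
i=7 t=14 v=5: → [14,22),[13,21),[12,20),[11,19),[10,18),[9,17),[8,16),[7,15); WM=11; [0,8) fires=4 [1,9) fires=5 [2,10) fires=3 [3,11) fires=3
i=8 t=14 v=3: → [14,22),[13,21),[12,20),[11,19),[10,18),[9,17),[8,16),[7,15); WM=11
i=9 t=0 v=4: DROP (t<11-3); WM=11
i=10 t=20 v=7: → [20,28),[19,27),[18,26),[17,25),[16,24),[15,23),[14,22),[13,21); WM=11
i=11 t=17 v=3: → [17,25),[16,24),[15,23),[14,22),[13,21),[12,20),[11,19),[10,18); WM=17; [4,12) fires=4 [5,13) fires=3 [6,14) fires=3 [7,15) fires=5 [8,16) fires=5 [9,17) fires=4
i=12 t=22 v=9: → [22,30),[21,29),[20,28),[19,27),[18,26),[17,25),[16,24),[15,23); WM=17
i=13 t=23 v=6: → [23,31),[22,30),[21,29),[20,28),[19,27),[18,26),[17,25),[16,24); WM=17
i=14 t=14 v=4: → [14,22),[13,21),[12,20),[11,19),[10,18),[9,17),[8,16),[7,15); WM=17
i=15 t=25 v=3: → [25,33),[24,32),[23,31),[22,30),[21,29),[20,28),[19,27),[18,26); WM=22; [10,18) fires=6 [11,19) fires=6 [12,20) fires=5 [13,21) fires=6 [14,22) fires=5
i=16 t=30 v=4: → [30,38),[29,37),[28,36),[27,35),[26,34),[25,33),[24,32),[23,31); WM=22
i=17 t=22 v=7: → [22,30),[21,29),[20,28),[19,27),[18,26),[17,25),[16,24),[15,23); WM=22
i=18 t=30 v=8: → [30,38),[29,37),[28,36),[27,35),[26,34),[25,33),[24,32),[23,31); WM=22
i=19 t=32 v=7: → [32,40),[31,39),[30,38),[29,37),[28,36),[27,35),[26,34),[25,33); WM=29; [15,23) fires=4 [16,24) fires=5 [17,25) fires=5 [18,26) fires=5 [19,27) fires=5 [20,28) fires=5 [21,29) fires=4
i=20 t=35 v=5: → [35,43),[34,42),[33,41),[32,40),[31,39),[30,38),[29,37),[28,36); WM=29
i=21 t=39 v=5: → [39,47),[38,46),[37,45),[36,44),[35,43),[34,42),[33,41),[32,40); WM=29
i=22 t=32 v=7: → [32,40),[31,39),[30,38),[29,37),[28,36),[27,35),[26,34),[25,33); WM=29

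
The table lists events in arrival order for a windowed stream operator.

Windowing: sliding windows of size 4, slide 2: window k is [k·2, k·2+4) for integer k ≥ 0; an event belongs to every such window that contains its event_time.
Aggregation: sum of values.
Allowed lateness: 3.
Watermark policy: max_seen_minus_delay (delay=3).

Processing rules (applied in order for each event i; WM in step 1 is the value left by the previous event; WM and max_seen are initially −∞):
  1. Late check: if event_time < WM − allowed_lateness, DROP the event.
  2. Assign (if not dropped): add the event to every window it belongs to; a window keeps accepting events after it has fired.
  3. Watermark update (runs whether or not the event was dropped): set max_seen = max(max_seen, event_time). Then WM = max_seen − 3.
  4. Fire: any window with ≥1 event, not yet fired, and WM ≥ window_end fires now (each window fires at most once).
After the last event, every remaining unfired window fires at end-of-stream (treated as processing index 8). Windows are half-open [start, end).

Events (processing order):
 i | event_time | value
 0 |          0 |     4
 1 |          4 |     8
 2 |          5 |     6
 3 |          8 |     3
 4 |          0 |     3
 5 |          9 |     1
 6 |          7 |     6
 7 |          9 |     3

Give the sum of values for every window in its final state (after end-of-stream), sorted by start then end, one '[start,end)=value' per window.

[0,4)=4 [2,6)=14 [4,8)=20 [6,10)=13 [8,12)=7

i=0 t=0 v=4: → [0,4); WM=-3
i=1 t=4 v=8: → [4,8),[2,6); WM=1
i=2 t=5 v=6: → [4,8),[2,6); WM=2
i=3 t=8 v=3: → [8,12),[6,10); WM=5; [0,4) fires=4
i=4 t=0 v=3: DROP (t<5-3); WM=5
i=5 t=9 v=1: → [8,12),[6,10); WM=6; [2,6) fires=14
i=6 t=7 v=6: → [6,10),[4,8); WM=6
i=7 t=9 v=3: → [8,12),[6,10); WM=6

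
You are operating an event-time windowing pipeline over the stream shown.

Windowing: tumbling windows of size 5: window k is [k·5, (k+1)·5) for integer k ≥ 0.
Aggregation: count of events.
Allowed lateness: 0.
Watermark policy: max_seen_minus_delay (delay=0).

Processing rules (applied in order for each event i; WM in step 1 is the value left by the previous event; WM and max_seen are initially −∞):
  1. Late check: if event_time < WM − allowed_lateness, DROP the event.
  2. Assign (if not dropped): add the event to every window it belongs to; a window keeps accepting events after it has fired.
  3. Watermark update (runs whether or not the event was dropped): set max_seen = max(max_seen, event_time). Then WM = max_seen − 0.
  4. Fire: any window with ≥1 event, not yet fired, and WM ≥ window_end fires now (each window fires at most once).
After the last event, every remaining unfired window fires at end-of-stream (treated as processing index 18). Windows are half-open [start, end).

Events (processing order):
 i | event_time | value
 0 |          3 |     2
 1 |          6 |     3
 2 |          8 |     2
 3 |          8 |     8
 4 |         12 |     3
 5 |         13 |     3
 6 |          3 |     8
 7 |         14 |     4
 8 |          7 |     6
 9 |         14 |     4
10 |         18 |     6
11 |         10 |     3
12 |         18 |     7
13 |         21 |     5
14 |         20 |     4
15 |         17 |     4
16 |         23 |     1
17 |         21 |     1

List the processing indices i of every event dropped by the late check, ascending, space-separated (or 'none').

6 8 11 14 15 17

i=0 t=3 v=2: → [0,5); WM=3
i=1 t=6 v=3: → [5,10); WM=6; [0,5) fires=1
i=2 t=8 v=2: → [5,10); WM=8
i=3 t=8 v=8: → [5,10); WM=8
i=4 t=12 v=3: → [10,15); WM=12; [5,10) fires=3
i=5 t=13 v=3: → [10,15); WM=13
i=6 t=3 v=8: DROP (t<13-0); WM=13
i=7 t=14 v=4: → [10,15); WM=14
i=8 t=7 v=6: DROP (t<14-0); WM=14
i=9 t=14 v=4: → [10,15); WM=14
i=10 t=18 v=6: → [15,20); WM=18; [10,15) fires=4
i=11 t=10 v=3: DROP (t<18-0); WM=18
i=12 t=18 v=7: → [15,20); WM=18
i=13 t=21 v=5: → [20,25); WM=21; [15,20) fires=2
i=14 t=20 v=4: DROP (t<21-0); WM=21
i=15 t=17 v=4: DROP (t<21-0); WM=21
i=16 t=23 v=1: → [20,25); WM=23
i=17 t=21 v=1: DROP (t<23-0); WM=23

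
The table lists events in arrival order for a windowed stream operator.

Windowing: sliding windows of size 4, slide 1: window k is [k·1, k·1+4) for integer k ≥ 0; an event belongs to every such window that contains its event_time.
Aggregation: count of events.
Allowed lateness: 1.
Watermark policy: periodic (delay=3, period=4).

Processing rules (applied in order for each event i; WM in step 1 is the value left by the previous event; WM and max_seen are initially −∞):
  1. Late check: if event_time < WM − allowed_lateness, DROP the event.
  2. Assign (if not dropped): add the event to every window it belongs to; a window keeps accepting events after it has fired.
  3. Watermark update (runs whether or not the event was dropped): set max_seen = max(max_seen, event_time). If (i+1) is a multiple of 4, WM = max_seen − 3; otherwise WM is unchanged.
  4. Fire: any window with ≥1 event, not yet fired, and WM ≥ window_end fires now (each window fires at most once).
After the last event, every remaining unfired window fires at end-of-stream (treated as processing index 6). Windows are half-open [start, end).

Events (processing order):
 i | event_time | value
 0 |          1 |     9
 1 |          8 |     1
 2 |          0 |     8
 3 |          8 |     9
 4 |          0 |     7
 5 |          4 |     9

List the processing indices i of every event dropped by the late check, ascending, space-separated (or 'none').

i=0 t=1 v=9: → [1,5),[0,4); WM=−∞
i=1 t=8 v=1: → [8,12),[7,11),[6,10),[5,9); WM=−∞
i=2 t=0 v=8: → [0,4); WM=−∞
i=3 t=8 v=9: → [8,12),[7,11),[6,10),[5,9); WM=5; [0,4) fires=2 [1,5) fires=1
i=4 t=0 v=7: DROP (t<5-1); WM=5
i=5 t=4 v=9: → [4,8),[3,7),[2,6),[1,5); WM=5

4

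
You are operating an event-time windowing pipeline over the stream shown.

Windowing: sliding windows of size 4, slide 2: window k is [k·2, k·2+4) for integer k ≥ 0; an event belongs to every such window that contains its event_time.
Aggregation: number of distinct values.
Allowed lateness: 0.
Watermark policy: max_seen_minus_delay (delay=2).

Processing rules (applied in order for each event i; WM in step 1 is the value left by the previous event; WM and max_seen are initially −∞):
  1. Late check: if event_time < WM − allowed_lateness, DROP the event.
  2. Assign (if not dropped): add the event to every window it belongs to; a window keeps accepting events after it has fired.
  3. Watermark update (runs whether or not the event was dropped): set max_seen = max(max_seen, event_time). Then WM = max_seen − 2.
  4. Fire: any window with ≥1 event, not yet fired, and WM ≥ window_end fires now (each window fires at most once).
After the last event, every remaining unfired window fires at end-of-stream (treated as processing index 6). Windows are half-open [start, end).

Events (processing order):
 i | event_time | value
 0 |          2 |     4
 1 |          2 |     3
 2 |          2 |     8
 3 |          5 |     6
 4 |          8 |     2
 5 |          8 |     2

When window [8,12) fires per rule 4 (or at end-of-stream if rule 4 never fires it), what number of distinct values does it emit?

i=0 t=2 v=4: → [2,6),[0,4); WM=0
i=1 t=2 v=3: → [2,6),[0,4); WM=0
i=2 t=2 v=8: → [2,6),[0,4); WM=0
i=3 t=5 v=6: → [4,8),[2,6); WM=3
i=4 t=8 v=2: → [8,12),[6,10); WM=6; [0,4) fires=3 [2,6) fires=4
i=5 t=8 v=2: → [8,12),[6,10); WM=6

1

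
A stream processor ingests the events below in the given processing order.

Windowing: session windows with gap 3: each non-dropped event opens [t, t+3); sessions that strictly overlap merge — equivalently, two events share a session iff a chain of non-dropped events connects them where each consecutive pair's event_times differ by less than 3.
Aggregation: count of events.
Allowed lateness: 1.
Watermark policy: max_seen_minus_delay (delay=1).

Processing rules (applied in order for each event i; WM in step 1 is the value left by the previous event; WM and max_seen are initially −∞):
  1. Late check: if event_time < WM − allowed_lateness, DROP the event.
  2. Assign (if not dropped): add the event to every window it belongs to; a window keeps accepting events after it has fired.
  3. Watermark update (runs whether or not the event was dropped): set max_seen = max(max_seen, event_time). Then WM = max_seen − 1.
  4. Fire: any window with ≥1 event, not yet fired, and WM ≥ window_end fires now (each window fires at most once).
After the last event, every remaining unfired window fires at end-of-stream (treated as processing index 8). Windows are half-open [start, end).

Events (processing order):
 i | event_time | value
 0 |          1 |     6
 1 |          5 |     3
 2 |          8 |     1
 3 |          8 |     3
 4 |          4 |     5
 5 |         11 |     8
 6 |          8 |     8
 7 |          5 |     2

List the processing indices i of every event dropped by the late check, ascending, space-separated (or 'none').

4 6 7

i=0 t=1 v=6: → [1,4); WM=0
i=1 t=5 v=3: → [5,8); WM=4
i=2 t=8 v=1: → [8,11); WM=7
i=3 t=8 v=3: → [8,11); WM=7
i=4 t=4 v=5: DROP (t<7-1); WM=7
i=5 t=11 v=8: → [11,14); WM=10
i=6 t=8 v=8: DROP (t<10-1); WM=10
i=7 t=5 v=2: DROP (t<10-1); WM=10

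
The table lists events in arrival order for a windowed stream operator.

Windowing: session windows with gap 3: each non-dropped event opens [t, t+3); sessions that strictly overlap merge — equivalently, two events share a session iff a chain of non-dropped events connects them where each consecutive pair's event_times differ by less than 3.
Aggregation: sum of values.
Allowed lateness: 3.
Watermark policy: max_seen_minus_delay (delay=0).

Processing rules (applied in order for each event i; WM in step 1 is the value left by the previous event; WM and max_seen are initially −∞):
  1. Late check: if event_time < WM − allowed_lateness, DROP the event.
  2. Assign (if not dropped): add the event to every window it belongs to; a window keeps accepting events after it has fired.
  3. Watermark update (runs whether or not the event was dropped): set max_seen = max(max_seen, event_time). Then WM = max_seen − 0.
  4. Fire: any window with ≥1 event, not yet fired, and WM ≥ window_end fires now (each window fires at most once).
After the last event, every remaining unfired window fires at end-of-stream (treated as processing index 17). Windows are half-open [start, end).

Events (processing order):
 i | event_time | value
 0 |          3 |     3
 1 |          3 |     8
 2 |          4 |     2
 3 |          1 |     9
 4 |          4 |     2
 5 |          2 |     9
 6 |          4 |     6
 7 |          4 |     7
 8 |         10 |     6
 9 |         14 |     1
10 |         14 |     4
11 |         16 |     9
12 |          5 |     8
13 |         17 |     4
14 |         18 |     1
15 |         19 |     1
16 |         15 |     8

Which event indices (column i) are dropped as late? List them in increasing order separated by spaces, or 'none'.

12 16

i=0 t=3 v=3: → [3,6); WM=3
i=1 t=3 v=8: → [3,6); WM=3
i=2 t=4 v=2: → [3,7); WM=4
i=3 t=1 v=9: → [1,7); WM=4
i=4 t=4 v=2: → [1,7); WM=4
i=5 t=2 v=9: → [1,7); WM=4
i=6 t=4 v=6: → [1,7); WM=4
i=7 t=4 v=7: → [1,7); WM=4
i=8 t=10 v=6: → [10,13); WM=10
i=9 t=14 v=1: → [14,17); WM=14
i=10 t=14 v=4: → [14,17); WM=14
i=11 t=16 v=9: → [14,19); WM=16
i=12 t=5 v=8: DROP (t<16-3); WM=16
i=13 t=17 v=4: → [14,20); WM=17
i=14 t=18 v=1: → [14,21); WM=18
i=15 t=19 v=1: → [14,22); WM=19
i=16 t=15 v=8: DROP (t<19-3); WM=19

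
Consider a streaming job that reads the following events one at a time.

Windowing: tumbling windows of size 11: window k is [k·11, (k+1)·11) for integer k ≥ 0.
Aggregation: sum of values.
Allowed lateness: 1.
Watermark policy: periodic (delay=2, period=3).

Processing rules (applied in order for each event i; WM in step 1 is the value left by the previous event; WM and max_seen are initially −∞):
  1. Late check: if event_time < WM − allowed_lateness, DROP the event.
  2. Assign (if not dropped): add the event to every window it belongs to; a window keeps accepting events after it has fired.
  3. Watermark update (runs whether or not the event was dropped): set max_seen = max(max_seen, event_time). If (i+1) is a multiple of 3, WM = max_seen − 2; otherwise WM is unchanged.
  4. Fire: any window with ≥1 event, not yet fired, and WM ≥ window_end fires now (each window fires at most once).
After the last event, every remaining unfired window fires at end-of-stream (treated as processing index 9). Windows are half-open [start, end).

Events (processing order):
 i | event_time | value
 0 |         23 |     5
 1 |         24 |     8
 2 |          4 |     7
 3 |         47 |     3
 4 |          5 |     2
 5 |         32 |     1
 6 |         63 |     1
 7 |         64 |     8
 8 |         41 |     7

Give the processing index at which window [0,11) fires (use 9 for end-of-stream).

2

i=0 t=23 v=5: → [22,33); WM=−∞
i=1 t=24 v=8: → [22,33); WM=−∞
i=2 t=4 v=7: → [0,11); WM=22; [0,11) fires=7
i=3 t=47 v=3: → [44,55); WM=22
i=4 t=5 v=2: DROP (t<22-1); WM=22
i=5 t=32 v=1: → [22,33); WM=45; [22,33) fires=14
i=6 t=63 v=1: → [55,66); WM=45
i=7 t=64 v=8: → [55,66); WM=45
i=8 t=41 v=7: DROP (t<45-1); WM=62; [44,55) fires=3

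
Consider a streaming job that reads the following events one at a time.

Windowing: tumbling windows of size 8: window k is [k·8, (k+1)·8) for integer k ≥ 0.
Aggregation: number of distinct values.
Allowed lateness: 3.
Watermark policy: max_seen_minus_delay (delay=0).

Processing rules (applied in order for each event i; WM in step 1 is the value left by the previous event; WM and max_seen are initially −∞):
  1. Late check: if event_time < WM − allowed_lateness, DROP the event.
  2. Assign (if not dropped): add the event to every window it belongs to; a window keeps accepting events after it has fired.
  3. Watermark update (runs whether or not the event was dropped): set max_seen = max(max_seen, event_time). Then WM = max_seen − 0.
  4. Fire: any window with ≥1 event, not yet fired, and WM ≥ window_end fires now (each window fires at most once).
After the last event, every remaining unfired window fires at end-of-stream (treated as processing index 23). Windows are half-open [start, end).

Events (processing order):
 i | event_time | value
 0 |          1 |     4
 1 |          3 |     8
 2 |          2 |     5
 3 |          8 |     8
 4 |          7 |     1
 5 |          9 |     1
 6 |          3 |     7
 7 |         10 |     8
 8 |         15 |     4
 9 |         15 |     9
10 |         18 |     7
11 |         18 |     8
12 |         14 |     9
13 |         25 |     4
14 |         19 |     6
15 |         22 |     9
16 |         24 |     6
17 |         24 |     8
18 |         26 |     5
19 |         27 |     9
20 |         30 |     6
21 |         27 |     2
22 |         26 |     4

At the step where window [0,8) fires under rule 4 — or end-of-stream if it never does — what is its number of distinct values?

i=0 t=1 v=4: → [0,8); WM=1
i=1 t=3 v=8: → [0,8); WM=3
i=2 t=2 v=5: → [0,8); WM=3
i=3 t=8 v=8: → [8,16); WM=8; [0,8) fires=3
i=4 t=7 v=1: → [0,8); WM=8
i=5 t=9 v=1: → [8,16); WM=9
i=6 t=3 v=7: DROP (t<9-3); WM=9
i=7 t=10 v=8: → [8,16); WM=10
i=8 t=15 v=4: → [8,16); WM=15
i=9 t=15 v=9: → [8,16); WM=15
i=10 t=18 v=7: → [16,24); WM=18; [8,16) fires=4
i=11 t=18 v=8: → [16,24); WM=18
i=12 t=14 v=9: DROP (t<18-3); WM=18
i=13 t=25 v=4: → [24,32); WM=25; [16,24) fires=2
i=14 t=19 v=6: DROP (t<25-3); WM=25
i=15 t=22 v=9: → [16,24); WM=25
i=16 t=24 v=6: → [24,32); WM=25
i=17 t=24 v=8: → [24,32); WM=25
i=18 t=26 v=5: → [24,32); WM=26
i=19 t=27 v=9: → [24,32); WM=27
i=20 t=30 v=6: → [24,32); WM=30
i=21 t=27 v=2: → [24,32); WM=30
i=22 t=26 v=4: DROP (t<30-3); WM=30

3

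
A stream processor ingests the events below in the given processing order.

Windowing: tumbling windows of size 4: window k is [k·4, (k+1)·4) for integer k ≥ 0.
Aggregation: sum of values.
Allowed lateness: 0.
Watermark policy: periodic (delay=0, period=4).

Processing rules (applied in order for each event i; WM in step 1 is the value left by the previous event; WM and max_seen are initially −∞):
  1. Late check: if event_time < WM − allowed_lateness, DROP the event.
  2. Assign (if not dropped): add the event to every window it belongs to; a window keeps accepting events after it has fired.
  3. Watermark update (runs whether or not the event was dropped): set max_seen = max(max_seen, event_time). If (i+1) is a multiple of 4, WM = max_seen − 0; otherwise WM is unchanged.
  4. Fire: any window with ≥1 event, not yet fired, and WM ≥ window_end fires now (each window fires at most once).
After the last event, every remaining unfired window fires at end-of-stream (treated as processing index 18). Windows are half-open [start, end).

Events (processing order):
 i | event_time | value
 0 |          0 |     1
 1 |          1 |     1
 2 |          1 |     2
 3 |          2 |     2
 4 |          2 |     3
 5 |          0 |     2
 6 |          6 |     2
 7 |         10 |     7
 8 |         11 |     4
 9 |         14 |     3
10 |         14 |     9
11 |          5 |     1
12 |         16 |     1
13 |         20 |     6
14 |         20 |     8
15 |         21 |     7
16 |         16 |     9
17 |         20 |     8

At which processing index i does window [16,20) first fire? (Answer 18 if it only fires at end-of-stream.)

15

i=0 t=0 v=1: → [0,4); WM=−∞
i=1 t=1 v=1: → [0,4); WM=−∞
i=2 t=1 v=2: → [0,4); WM=−∞
i=3 t=2 v=2: → [0,4); WM=2
i=4 t=2 v=3: → [0,4); WM=2
i=5 t=0 v=2: DROP (t<2-0); WM=2
i=6 t=6 v=2: → [4,8); WM=2
i=7 t=10 v=7: → [8,12); WM=10; [0,4) fires=9 [4,8) fires=2
i=8 t=11 v=4: → [8,12); WM=10
i=9 t=14 v=3: → [12,16); WM=10
i=10 t=14 v=9: → [12,16); WM=10
i=11 t=5 v=1: DROP (t<10-0); WM=14; [8,12) fires=11
i=12 t=16 v=1: → [16,20); WM=14
i=13 t=20 v=6: → [20,24); WM=14
i=14 t=20 v=8: → [20,24); WM=14
i=15 t=21 v=7: → [20,24); WM=21; [12,16) fires=12 [16,20) fires=1
i=16 t=16 v=9: DROP (t<21-0); WM=21
i=17 t=20 v=8: DROP (t<21-0); WM=21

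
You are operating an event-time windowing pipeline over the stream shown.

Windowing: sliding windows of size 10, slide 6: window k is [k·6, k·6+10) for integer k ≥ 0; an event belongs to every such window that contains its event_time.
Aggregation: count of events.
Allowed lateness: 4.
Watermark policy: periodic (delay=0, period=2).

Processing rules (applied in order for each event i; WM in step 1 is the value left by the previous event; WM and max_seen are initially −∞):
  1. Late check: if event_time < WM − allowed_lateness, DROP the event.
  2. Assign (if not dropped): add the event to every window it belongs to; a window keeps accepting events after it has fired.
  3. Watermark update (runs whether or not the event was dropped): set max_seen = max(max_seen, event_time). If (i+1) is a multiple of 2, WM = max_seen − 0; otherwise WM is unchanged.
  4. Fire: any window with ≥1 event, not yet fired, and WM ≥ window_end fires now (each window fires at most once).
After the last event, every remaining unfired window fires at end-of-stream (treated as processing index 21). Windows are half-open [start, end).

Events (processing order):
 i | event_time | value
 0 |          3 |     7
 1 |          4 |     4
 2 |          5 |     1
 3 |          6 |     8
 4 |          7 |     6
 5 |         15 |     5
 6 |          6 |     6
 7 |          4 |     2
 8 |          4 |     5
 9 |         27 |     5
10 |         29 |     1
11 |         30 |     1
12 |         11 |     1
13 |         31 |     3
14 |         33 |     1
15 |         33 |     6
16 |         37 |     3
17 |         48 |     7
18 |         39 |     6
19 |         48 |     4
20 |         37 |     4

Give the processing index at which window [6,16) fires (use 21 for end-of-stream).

i=0 t=3 v=7: → [0,10); WM=−∞
i=1 t=4 v=4: → [0,10); WM=4
i=2 t=5 v=1: → [0,10); WM=4
i=3 t=6 v=8: → [6,16),[0,10); WM=6
i=4 t=7 v=6: → [6,16),[0,10); WM=6
i=5 t=15 v=5: → [12,22),[6,16); WM=15; [0,10) fires=5
i=6 t=6 v=6: DROP (t<15-4); WM=15
i=7 t=4 v=2: DROP (t<15-4); WM=15
i=8 t=4 v=5: DROP (t<15-4); WM=15
i=9 t=27 v=5: → [24,34),[18,28); WM=27; [6,16) fires=3 [12,22) fires=1
i=10 t=29 v=1: → [24,34); WM=27
i=11 t=30 v=1: → [30,40),[24,34); WM=30; [18,28) fires=1
i=12 t=11 v=1: DROP (t<30-4); WM=30
i=13 t=31 v=3: → [30,40),[24,34); WM=31
i=14 t=33 v=1: → [30,40),[24,34); WM=31
i=15 t=33 v=6: → [30,40),[24,34); WM=33
i=16 t=37 v=3: → [36,46),[30,40); WM=33
i=17 t=48 v=7: → [48,58),[42,52); WM=48; [24,34) fires=6 [30,40) fires=5 [36,46) fires=1
i=18 t=39 v=6: DROP (t<48-4); WM=48
i=19 t=48 v=4: → [48,58),[42,52); WM=48
i=20 t=37 v=4: DROP (t<48-4); WM=48

9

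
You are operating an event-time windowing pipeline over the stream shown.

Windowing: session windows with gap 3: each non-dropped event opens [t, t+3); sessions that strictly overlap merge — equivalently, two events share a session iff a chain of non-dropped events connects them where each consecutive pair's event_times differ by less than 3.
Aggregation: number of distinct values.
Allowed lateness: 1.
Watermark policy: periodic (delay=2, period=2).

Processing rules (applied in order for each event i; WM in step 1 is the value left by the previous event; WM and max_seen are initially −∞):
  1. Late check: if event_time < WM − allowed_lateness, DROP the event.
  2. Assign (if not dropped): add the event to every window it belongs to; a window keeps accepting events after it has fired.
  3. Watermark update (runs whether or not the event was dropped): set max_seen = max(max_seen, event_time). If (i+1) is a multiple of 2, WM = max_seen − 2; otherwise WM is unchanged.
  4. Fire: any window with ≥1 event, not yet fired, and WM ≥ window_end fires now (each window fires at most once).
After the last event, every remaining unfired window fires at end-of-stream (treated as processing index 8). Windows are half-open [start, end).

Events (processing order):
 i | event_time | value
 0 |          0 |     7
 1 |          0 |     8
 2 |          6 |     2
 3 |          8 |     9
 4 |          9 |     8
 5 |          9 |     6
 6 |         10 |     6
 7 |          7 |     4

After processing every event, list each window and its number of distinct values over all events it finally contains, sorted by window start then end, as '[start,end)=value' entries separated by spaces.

[0,3)=2 [6,13)=5

i=0 t=0 v=7: → [0,3); WM=−∞
i=1 t=0 v=8: → [0,3); WM=-2
i=2 t=6 v=2: → [6,9); WM=-2
i=3 t=8 v=9: → [6,11); WM=6
i=4 t=9 v=8: → [6,12); WM=6
i=5 t=9 v=6: → [6,12); WM=7
i=6 t=10 v=6: → [6,13); WM=7
i=7 t=7 v=4: → [6,13); WM=8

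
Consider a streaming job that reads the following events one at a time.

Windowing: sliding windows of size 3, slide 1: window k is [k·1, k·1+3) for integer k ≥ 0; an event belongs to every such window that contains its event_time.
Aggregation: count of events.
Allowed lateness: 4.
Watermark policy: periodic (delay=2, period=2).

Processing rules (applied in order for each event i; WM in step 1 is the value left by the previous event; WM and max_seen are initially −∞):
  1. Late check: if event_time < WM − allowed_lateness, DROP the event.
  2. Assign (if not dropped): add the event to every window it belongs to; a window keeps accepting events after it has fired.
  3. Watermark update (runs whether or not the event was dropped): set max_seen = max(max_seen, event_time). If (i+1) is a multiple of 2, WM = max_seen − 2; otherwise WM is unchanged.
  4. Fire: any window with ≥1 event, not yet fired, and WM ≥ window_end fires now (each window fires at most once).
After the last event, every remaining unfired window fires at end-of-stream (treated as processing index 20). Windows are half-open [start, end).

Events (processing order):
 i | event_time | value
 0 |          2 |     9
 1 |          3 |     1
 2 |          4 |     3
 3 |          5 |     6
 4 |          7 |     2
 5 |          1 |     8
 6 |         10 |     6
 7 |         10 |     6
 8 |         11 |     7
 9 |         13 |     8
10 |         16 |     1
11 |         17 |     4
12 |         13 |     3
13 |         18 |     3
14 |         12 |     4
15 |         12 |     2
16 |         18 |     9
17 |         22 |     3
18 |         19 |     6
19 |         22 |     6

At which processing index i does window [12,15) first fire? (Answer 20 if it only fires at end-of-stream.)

i=0 t=2 v=9: → [2,5),[1,4),[0,3); WM=−∞
i=1 t=3 v=1: → [3,6),[2,5),[1,4); WM=1
i=2 t=4 v=3: → [4,7),[3,6),[2,5); WM=1
i=3 t=5 v=6: → [5,8),[4,7),[3,6); WM=3; [0,3) fires=1
i=4 t=7 v=2: → [7,10),[6,9),[5,8); WM=3
i=5 t=1 v=8: → [1,4),[0,3); WM=5; [1,4) fires=3 [2,5) fires=3
i=6 t=10 v=6: → [10,13),[9,12),[8,11); WM=5
i=7 t=10 v=6: → [10,13),[9,12),[8,11); WM=8; [3,6) fires=3 [4,7) fires=2 [5,8) fires=2
i=8 t=11 v=7: → [11,14),[10,13),[9,12); WM=8
i=9 t=13 v=8: → [13,16),[12,15),[11,14); WM=11; [6,9) fires=1 [7,10) fires=1 [8,11) fires=2
i=10 t=16 v=1: → [16,19),[15,18),[14,17); WM=11
i=11 t=17 v=4: → [17,20),[16,19),[15,18); WM=15; [9,12) fires=3 [10,13) fires=3 [11,14) fires=2 [12,15) fires=1
i=12 t=13 v=3: → [13,16),[12,15),[11,14); WM=15
i=13 t=18 v=3: → [18,21),[17,20),[16,19); WM=16; [13,16) fires=2
i=14 t=12 v=4: → [12,15),[11,14),[10,13); WM=16
i=15 t=12 v=2: → [12,15),[11,14),[10,13); WM=16
i=16 t=18 v=9: → [18,21),[17,20),[16,19); WM=16
i=17 t=22 v=3: → [22,25),[21,24),[20,23); WM=20; [14,17) fires=1 [15,18) fires=2 [16,19) fires=4 [17,20) fires=3
i=18 t=19 v=6: → [19,22),[18,21),[17,20); WM=20
i=19 t=22 v=6: → [22,25),[21,24),[20,23); WM=20

11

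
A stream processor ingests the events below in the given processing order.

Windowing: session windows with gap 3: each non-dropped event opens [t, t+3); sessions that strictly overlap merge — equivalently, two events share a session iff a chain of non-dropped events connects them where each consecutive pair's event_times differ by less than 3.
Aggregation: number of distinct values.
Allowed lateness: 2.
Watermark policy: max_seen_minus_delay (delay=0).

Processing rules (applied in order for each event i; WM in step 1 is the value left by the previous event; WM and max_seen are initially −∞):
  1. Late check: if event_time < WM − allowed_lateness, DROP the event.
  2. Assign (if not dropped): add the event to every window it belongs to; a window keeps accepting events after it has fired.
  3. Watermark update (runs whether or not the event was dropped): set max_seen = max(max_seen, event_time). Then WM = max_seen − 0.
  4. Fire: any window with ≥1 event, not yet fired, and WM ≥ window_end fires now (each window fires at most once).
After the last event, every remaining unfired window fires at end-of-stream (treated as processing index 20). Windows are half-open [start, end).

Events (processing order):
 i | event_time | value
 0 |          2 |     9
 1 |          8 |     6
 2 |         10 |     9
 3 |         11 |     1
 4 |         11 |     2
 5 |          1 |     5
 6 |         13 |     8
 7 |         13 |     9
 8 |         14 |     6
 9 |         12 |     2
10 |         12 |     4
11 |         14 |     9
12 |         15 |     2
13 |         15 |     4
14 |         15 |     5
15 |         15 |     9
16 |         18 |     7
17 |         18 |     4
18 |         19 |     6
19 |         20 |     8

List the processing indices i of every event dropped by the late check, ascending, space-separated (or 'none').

5

i=0 t=2 v=9: → [2,5); WM=2
i=1 t=8 v=6: → [8,11); WM=8
i=2 t=10 v=9: → [8,13); WM=10
i=3 t=11 v=1: → [8,14); WM=11
i=4 t=11 v=2: → [8,14); WM=11
i=5 t=1 v=5: DROP (t<11-2); WM=11
i=6 t=13 v=8: → [8,16); WM=13
i=7 t=13 v=9: → [8,16); WM=13
i=8 t=14 v=6: → [8,17); WM=14
i=9 t=12 v=2: → [8,17); WM=14
i=10 t=12 v=4: → [8,17); WM=14
i=11 t=14 v=9: → [8,17); WM=14
i=12 t=15 v=2: → [8,18); WM=15
i=13 t=15 v=4: → [8,18); WM=15
i=14 t=15 v=5: → [8,18); WM=15
i=15 t=15 v=9: → [8,18); WM=15
i=16 t=18 v=7: → [18,21); WM=18
i=17 t=18 v=4: → [18,21); WM=18
i=18 t=19 v=6: → [18,22); WM=19
i=19 t=20 v=8: → [18,23); WM=20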